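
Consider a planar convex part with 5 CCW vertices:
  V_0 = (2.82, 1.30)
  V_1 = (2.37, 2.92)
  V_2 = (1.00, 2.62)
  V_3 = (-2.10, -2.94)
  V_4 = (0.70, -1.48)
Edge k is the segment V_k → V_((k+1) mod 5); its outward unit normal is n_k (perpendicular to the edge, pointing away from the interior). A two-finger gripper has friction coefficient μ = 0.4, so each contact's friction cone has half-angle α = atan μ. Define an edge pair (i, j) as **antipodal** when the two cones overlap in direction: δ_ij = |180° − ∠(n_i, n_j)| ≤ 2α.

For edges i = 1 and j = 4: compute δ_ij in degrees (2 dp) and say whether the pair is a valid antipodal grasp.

α = atan 0.4 = 21.80°;  2α = 43.60°
edge 1: e_1 = (-1.37, -0.30);  n_1 = (-0.2139, +0.9769)
edge 4: e_4 = (+2.12, +2.78);  n_4 = (+0.7952, -0.6064)
∠(n_1, n_4) = 139.68°
δ = |180° − 139.68°| = 40.32°
40.32° ≤ 2α = 43.60°  →  valid

δ = 40.32°, valid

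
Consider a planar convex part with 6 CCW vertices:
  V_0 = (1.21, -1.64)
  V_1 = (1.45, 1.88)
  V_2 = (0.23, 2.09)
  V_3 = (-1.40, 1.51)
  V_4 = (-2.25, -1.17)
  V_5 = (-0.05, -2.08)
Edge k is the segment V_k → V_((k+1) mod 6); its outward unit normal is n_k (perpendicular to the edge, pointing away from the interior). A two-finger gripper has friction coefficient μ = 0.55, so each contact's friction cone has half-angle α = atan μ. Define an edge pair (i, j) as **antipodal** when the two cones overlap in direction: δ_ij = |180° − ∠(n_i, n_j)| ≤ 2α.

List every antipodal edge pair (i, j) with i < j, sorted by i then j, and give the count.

α = atan 0.55 = 28.81°;  2α = 57.62°
n_0 = (+0.9977, -0.0680)
n_1 = (+0.1696, +0.9855)
n_2 = (-0.3352, +0.9421)
n_3 = (-0.9532, +0.3023)
n_4 = (-0.3822, -0.9241)
n_5 = (+0.3297, -0.9441)
  (0,1): δ = 95.87°  ·
  (0,2): δ = 66.51°  ·
  (0,3): δ = 13.70°  ✓
  (0,4): δ = 71.43°  ·
  (0,5): δ = 113.15°  ·
  (1,2): δ = 150.65°  ·
  (1,3): δ = 97.83°  ·
  (1,4): δ = 12.71°  ✓
  (1,5): δ = 29.02°  ✓
  (2,3): δ = 127.18°  ·
  (2,4): δ = 42.06°  ✓
  (2,5): δ = 0.34°  ✓
  (3,4): δ = 94.87°  ·
  (3,5): δ = 53.15°  ✓
  (4,5): δ = 138.28°  ·
antipodal pairs: 6

count = 6; pairs: (0,3), (1,4), (1,5), (2,4), (2,5), (3,5)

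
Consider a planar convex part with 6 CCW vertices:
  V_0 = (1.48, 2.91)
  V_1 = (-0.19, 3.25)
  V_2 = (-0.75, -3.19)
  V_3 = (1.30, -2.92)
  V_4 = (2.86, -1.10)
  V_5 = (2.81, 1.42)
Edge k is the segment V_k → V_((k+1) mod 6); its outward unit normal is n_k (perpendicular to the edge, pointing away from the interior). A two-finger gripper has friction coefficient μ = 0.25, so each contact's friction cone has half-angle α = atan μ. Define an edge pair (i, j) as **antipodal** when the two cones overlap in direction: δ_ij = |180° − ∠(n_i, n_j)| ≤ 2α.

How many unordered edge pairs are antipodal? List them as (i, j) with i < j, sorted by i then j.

count = 2; pairs: (0,2), (1,4)

α = atan 0.25 = 14.04°;  2α = 28.07°
n_0 = (+0.1995, +0.9799)
n_1 = (-0.9962, +0.0866)
n_2 = (+0.1306, -0.9914)
n_3 = (+0.7593, -0.6508)
n_4 = (+0.9998, +0.0198)
n_5 = (+0.7460, +0.6659)
  (0,1): δ = 83.46°  ·
  (0,2): δ = 19.01°  ✓
  (0,3): δ = 60.91°  ·
  (0,4): δ = 102.64°  ·
  (0,5): δ = 143.26°  ·
  (1,2): δ = 77.53°  ·
  (1,3): δ = 35.63°  ·
  (1,4): δ = 6.11°  ✓
  (1,5): δ = 46.72°  ·
  (2,3): δ = 138.10°  ·
  (2,4): δ = 96.37°  ·
  (2,5): δ = 55.75°  ·
  (3,4): δ = 138.26°  ·
  (3,5): δ = 97.65°  ·
  (4,5): δ = 139.38°  ·
antipodal pairs: 2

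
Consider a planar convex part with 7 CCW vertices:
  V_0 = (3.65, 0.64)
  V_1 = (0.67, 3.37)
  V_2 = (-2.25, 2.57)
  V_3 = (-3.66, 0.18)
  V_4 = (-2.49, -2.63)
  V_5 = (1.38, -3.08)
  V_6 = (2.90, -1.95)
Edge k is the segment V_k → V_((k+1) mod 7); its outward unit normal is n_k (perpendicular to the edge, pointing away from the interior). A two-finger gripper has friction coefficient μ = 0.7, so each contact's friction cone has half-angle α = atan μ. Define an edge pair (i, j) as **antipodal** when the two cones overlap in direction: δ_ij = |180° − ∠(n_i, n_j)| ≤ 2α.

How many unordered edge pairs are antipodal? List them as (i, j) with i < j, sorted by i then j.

α = atan 0.7 = 34.99°;  2α = 69.98°
n_0 = (+0.6755, +0.7374)
n_1 = (-0.2642, +0.9645)
n_2 = (-0.8613, +0.5081)
n_3 = (-0.9232, -0.3844)
n_4 = (-0.1155, -0.9933)
n_5 = (+0.5966, -0.8025)
n_6 = (+0.9605, -0.2781)
  (0,1): δ = 122.19°  ·
  (0,2): δ = 78.05°  ·
  (0,3): δ = 24.90°  ✓
  (0,4): δ = 35.86°  ✓
  (0,5): δ = 79.12°  ·
  (0,6): δ = 116.34°  ·
  (1,2): δ = 135.86°  ·
  (1,3): δ = 82.72°  ·
  (1,4): δ = 21.95°  ✓
  (1,5): δ = 21.31°  ✓
  (1,6): δ = 58.53°  ✓
  (2,3): δ = 126.86°  ·
  (2,4): δ = 66.09°  ✓
  (2,5): δ = 22.83°  ✓
  (2,6): δ = 14.39°  ✓
  (3,4): δ = 119.24°  ·
  (3,5): δ = 75.98°  ·
  (3,6): δ = 38.76°  ✓
  (4,5): δ = 136.74°  ·
  (4,6): δ = 99.52°  ·
  (5,6): δ = 142.78°  ·
antipodal pairs: 9

count = 9; pairs: (0,3), (0,4), (1,4), (1,5), (1,6), (2,4), (2,5), (2,6), (3,6)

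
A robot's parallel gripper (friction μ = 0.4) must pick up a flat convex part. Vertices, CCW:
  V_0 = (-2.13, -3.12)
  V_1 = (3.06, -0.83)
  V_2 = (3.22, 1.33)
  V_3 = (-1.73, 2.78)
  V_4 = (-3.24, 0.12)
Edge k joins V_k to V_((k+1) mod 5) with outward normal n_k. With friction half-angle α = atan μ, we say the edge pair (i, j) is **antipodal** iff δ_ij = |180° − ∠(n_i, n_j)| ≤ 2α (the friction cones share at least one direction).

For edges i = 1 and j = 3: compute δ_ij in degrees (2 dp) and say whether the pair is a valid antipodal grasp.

α = atan 0.4 = 21.80°;  2α = 43.60°
edge 1: e_1 = (+0.16, +2.16);  n_1 = (+0.9973, -0.0739)
edge 3: e_3 = (-1.51, -2.66);  n_3 = (-0.8696, +0.4937)
∠(n_1, n_3) = 154.65°
δ = |180° − 154.65°| = 25.35°
25.35° ≤ 2α = 43.60°  →  valid

δ = 25.35°, valid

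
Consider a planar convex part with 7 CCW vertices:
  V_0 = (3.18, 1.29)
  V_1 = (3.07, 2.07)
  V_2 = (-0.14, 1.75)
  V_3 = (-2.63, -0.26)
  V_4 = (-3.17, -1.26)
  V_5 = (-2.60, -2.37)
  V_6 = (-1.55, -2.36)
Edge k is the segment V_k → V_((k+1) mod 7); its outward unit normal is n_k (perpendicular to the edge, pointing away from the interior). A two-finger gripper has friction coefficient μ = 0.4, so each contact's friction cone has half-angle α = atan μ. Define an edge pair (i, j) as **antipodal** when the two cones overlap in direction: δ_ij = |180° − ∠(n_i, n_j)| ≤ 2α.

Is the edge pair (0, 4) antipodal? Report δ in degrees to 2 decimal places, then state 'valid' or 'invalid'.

δ = 19.15°, valid

α = atan 0.4 = 21.80°;  2α = 43.60°
edge 0: e_0 = (-0.11, +0.78);  n_0 = (+0.9902, +0.1396)
edge 4: e_4 = (+0.57, -1.11);  n_4 = (-0.8896, -0.4568)
∠(n_0, n_4) = 160.85°
δ = |180° − 160.85°| = 19.15°
19.15° ≤ 2α = 43.60°  →  valid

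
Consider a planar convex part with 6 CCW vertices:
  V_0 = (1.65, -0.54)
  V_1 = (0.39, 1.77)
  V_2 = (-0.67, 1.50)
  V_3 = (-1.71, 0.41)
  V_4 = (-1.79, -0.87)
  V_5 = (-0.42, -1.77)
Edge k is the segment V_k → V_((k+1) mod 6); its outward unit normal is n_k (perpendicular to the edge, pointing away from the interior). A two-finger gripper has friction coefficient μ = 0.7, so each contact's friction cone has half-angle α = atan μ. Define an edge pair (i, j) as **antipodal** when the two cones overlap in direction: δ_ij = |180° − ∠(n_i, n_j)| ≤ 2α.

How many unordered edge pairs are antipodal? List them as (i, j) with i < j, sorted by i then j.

α = atan 0.7 = 34.99°;  2α = 69.98°
n_0 = (+0.8779, +0.4789)
n_1 = (-0.2468, +0.9691)
n_2 = (-0.7235, +0.6903)
n_3 = (-0.9981, +0.0624)
n_4 = (-0.5491, -0.8358)
n_5 = (+0.5108, -0.8597)
  (0,1): δ = 104.32°  ·
  (0,2): δ = 72.27°  ·
  (0,3): δ = 32.19°  ✓
  (0,4): δ = 28.09°  ✓
  (0,5): δ = 92.11°  ·
  (1,2): δ = 147.95°  ·
  (1,3): δ = 107.87°  ·
  (1,4): δ = 47.59°  ✓
  (1,5): δ = 16.43°  ✓
  (2,3): δ = 139.92°  ·
  (2,4): δ = 79.65°  ·
  (2,5): δ = 15.63°  ✓
  (3,4): δ = 119.73°  ·
  (3,5): δ = 55.70°  ✓
  (4,5): δ = 115.98°  ·
antipodal pairs: 6

count = 6; pairs: (0,3), (0,4), (1,4), (1,5), (2,5), (3,5)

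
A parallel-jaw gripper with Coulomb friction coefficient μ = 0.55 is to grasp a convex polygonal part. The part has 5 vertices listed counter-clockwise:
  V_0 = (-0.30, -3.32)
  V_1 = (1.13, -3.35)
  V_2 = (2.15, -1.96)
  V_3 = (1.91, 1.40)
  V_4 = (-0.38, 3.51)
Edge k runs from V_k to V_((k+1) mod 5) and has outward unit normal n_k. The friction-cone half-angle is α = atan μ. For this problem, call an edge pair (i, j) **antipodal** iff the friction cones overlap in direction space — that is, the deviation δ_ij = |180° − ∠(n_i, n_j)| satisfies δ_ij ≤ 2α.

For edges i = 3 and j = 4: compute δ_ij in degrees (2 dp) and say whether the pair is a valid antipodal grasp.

δ = 46.67°, valid

α = atan 0.55 = 28.81°;  2α = 57.62°
edge 3: e_3 = (-2.29, +2.11);  n_3 = (+0.6776, +0.7354)
edge 4: e_4 = (+0.08, -6.83);  n_4 = (-0.9999, -0.0117)
∠(n_3, n_4) = 133.33°
δ = |180° − 133.33°| = 46.67°
46.67° ≤ 2α = 57.62°  →  valid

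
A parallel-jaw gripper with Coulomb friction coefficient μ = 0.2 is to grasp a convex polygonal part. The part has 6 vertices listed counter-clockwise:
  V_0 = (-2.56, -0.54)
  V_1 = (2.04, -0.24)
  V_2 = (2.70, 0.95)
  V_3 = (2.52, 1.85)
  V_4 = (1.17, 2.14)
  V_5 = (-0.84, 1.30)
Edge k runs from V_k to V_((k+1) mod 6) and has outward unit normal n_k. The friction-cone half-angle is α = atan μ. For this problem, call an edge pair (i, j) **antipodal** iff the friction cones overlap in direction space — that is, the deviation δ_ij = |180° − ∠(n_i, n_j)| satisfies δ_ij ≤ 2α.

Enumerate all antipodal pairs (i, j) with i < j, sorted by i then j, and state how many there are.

count = 3; pairs: (0,3), (0,4), (1,5)

α = atan 0.2 = 11.31°;  2α = 22.62°
n_0 = (+0.0651, -0.9979)
n_1 = (+0.8745, -0.4850)
n_2 = (+0.9806, +0.1961)
n_3 = (+0.2100, +0.9777)
n_4 = (-0.3856, +0.9227)
n_5 = (-0.7305, +0.6829)
  (0,1): δ = 122.75°  ·
  (0,2): δ = 82.42°  ·
  (0,3): δ = 15.86°  ✓
  (0,4): δ = 18.95°  ✓
  (0,5): δ = 43.20°  ·
  (1,2): δ = 139.68°  ·
  (1,3): δ = 73.11°  ·
  (1,4): δ = 38.31°  ·
  (1,5): δ = 14.06°  ✓
  (2,3): δ = 113.43°  ·
  (2,4): δ = 78.63°  ·
  (2,5): δ = 54.38°  ·
  (3,4): δ = 145.20°  ·
  (3,5): δ = 120.95°  ·
  (4,5): δ = 155.75°  ·
antipodal pairs: 3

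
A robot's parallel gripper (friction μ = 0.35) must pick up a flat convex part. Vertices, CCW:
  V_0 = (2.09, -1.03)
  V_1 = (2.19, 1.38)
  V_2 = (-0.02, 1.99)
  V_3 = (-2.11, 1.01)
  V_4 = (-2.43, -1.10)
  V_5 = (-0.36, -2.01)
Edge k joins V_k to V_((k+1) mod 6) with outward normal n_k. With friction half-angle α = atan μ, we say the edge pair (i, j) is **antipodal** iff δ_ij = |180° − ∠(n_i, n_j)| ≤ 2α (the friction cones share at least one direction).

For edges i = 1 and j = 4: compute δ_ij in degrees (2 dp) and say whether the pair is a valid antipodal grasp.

α = atan 0.35 = 19.29°;  2α = 38.58°
edge 1: e_1 = (-2.21, +0.61);  n_1 = (+0.2661, +0.9640)
edge 4: e_4 = (+2.07, -0.91);  n_4 = (-0.4024, -0.9154)
∠(n_1, n_4) = 171.70°
δ = |180° − 171.70°| = 8.30°
8.30° ≤ 2α = 38.58°  →  valid

δ = 8.30°, valid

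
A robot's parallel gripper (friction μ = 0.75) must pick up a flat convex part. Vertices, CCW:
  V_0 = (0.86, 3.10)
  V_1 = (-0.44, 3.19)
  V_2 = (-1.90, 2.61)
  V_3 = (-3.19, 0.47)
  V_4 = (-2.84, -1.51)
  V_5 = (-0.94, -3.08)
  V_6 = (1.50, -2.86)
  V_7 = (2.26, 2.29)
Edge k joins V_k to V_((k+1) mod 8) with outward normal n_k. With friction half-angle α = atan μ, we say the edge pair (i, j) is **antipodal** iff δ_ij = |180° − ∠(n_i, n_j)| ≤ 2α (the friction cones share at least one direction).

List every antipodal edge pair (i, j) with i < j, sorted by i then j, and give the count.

α = atan 0.75 = 36.87°;  2α = 73.74°
n_0 = (+0.0691, +0.9976)
n_1 = (-0.3692, +0.9294)
n_2 = (-0.8564, +0.5163)
n_3 = (-0.9847, -0.1741)
n_4 = (-0.6370, -0.7709)
n_5 = (+0.0898, -0.9960)
n_6 = (+0.9893, -0.1460)
n_7 = (+0.5008, +0.8656)
  (0,1): δ = 154.37°  ·
  (0,2): δ = 117.12°  ·
  (0,3): δ = 76.02°  ·
  (0,4): δ = 35.61°  ✓
  (0,5): δ = 9.11°  ✓
  (0,6): δ = 85.57°  ·
  (0,7): δ = 153.91°  ·
  (1,2): δ = 142.75°  ·
  (1,3): δ = 101.64°  ·
  (1,4): δ = 61.23°  ✓
  (1,5): δ = 16.51°  ✓
  (1,6): δ = 59.94°  ✓
  (1,7): δ = 128.28°  ·
  (2,3): δ = 138.89°  ·
  (2,4): δ = 98.49°  ·
  (2,5): δ = 53.77°  ✓
  (2,6): δ = 22.69°  ✓
  (2,7): δ = 91.03°  ·
  (3,4): δ = 139.59°  ·
  (3,5): δ = 94.87°  ·
  (3,6): δ = 18.42°  ✓
  (3,7): δ = 49.92°  ✓
  (4,5): δ = 135.28°  ·
  (4,6): δ = 58.83°  ✓
  (4,7): δ = 9.52°  ✓
  (5,6): δ = 103.55°  ·
  (5,7): δ = 35.20°  ✓
  (6,7): δ = 111.66°  ·
antipodal pairs: 12

count = 12; pairs: (0,4), (0,5), (1,4), (1,5), (1,6), (2,5), (2,6), (3,6), (3,7), (4,6), (4,7), (5,7)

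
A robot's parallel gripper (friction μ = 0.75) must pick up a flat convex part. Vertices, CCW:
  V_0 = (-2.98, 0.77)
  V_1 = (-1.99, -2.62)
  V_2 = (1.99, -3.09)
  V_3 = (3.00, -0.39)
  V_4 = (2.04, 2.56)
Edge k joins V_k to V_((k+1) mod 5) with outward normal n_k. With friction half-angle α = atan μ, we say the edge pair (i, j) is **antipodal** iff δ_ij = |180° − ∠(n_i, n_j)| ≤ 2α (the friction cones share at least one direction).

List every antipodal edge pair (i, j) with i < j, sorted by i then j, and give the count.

α = atan 0.75 = 36.87°;  2α = 73.74°
n_0 = (-0.9599, -0.2803)
n_1 = (-0.1173, -0.9931)
n_2 = (+0.9366, -0.3504)
n_3 = (+0.9509, +0.3095)
n_4 = (-0.3359, +0.9419)
  (0,1): δ = 113.01°  ·
  (0,2): δ = 36.79°  ✓
  (0,3): δ = 1.75°  ✓
  (0,4): δ = 93.35°  ·
  (1,2): δ = 103.77°  ·
  (1,3): δ = 65.24°  ✓
  (1,4): δ = 26.36°  ✓
  (2,3): δ = 141.46°  ·
  (2,4): δ = 49.87°  ✓
  (3,4): δ = 88.40°  ·
antipodal pairs: 5

count = 5; pairs: (0,2), (0,3), (1,3), (1,4), (2,4)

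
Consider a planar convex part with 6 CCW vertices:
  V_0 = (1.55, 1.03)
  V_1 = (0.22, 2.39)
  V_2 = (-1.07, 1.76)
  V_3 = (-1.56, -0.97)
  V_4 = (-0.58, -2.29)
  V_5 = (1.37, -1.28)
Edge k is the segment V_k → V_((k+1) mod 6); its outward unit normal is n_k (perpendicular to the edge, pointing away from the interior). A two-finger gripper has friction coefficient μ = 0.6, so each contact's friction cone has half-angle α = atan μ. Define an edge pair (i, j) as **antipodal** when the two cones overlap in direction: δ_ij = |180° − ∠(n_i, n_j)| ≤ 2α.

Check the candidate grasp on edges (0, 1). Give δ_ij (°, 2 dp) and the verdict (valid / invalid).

δ = 108.33°, invalid

α = atan 0.6 = 30.96°;  2α = 61.93°
edge 0: e_0 = (-1.33, +1.36);  n_0 = (+0.7149, +0.6992)
edge 1: e_1 = (-1.29, -0.63);  n_1 = (-0.4388, +0.8986)
∠(n_0, n_1) = 71.67°
δ = |180° − 71.67°| = 108.33°
108.33° > 2α = 61.93°  →  invalid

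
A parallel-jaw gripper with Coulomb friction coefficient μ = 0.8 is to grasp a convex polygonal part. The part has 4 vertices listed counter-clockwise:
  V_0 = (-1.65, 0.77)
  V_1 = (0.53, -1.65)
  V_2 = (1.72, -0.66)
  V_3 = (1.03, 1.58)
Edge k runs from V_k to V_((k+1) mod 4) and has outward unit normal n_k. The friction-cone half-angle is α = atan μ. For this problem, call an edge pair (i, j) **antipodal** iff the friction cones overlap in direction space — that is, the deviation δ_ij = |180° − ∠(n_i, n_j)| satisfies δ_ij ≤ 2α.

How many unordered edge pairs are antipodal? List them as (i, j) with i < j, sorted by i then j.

count = 3; pairs: (0,2), (0,3), (1,3)

α = atan 0.8 = 38.66°;  2α = 77.32°
n_0 = (-0.7430, -0.6693)
n_1 = (+0.6395, -0.7688)
n_2 = (+0.9557, +0.2944)
n_3 = (-0.2893, +0.9572)
  (0,1): δ = 92.26°  ·
  (0,2): δ = 24.89°  ✓
  (0,3): δ = 64.80°  ✓
  (1,2): δ = 112.64°  ·
  (1,3): δ = 22.94°  ✓
  (2,3): δ = 90.30°  ·
antipodal pairs: 3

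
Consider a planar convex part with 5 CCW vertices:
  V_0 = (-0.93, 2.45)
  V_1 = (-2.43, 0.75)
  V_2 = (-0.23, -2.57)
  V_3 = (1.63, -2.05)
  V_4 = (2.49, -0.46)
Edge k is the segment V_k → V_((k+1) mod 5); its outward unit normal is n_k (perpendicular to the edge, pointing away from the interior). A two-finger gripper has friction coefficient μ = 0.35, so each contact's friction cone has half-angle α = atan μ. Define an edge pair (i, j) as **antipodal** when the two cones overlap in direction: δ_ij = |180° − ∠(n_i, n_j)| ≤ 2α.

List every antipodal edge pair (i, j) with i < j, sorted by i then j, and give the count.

α = atan 0.35 = 19.29°;  2α = 38.58°
n_0 = (-0.7498, +0.6616)
n_1 = (-0.8336, -0.5524)
n_2 = (+0.2692, -0.9631)
n_3 = (+0.8796, -0.4757)
n_4 = (+0.6480, +0.7616)
  (0,1): δ = 105.05°  ·
  (0,2): δ = 32.96°  ✓
  (0,3): δ = 13.02°  ✓
  (0,4): δ = 91.03°  ·
  (1,2): δ = 107.91°  ·
  (1,3): δ = 61.94°  ·
  (1,4): δ = 16.08°  ✓
  (2,3): δ = 134.03°  ·
  (2,4): δ = 56.01°  ·
  (3,4): δ = 101.99°  ·
antipodal pairs: 3

count = 3; pairs: (0,2), (0,3), (1,4)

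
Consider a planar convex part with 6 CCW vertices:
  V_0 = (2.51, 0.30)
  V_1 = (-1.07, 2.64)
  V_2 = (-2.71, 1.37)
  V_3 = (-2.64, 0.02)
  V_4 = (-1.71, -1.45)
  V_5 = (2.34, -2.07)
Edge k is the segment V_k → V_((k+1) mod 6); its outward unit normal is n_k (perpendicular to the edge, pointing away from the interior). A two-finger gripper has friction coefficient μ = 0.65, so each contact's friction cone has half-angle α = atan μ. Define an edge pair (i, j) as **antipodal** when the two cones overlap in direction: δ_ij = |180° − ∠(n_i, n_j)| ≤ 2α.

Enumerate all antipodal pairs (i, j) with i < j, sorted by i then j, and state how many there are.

count = 7; pairs: (0,2), (0,3), (0,4), (1,4), (1,5), (2,5), (3,5)

α = atan 0.65 = 33.02°;  2α = 66.05°
n_0 = (+0.5471, +0.8371)
n_1 = (-0.6123, +0.7906)
n_2 = (-0.9987, -0.0518)
n_3 = (-0.8451, -0.5346)
n_4 = (-0.1513, -0.9885)
n_5 = (+0.9974, -0.0715)
  (0,1): δ = 109.08°  ·
  (0,2): δ = 53.86°  ✓
  (0,3): δ = 24.51°  ✓
  (0,4): δ = 24.47°  ✓
  (0,5): δ = 119.07°  ·
  (1,2): δ = 124.79°  ·
  (1,3): δ = 95.43°  ·
  (1,4): δ = 46.46°  ✓
  (1,5): δ = 48.14°  ✓
  (2,3): δ = 150.65°  ·
  (2,4): δ = 101.67°  ·
  (2,5): δ = 7.07°  ✓
  (3,4): δ = 131.02°  ·
  (3,5): δ = 36.42°  ✓
  (4,5): δ = 85.40°  ·
antipodal pairs: 7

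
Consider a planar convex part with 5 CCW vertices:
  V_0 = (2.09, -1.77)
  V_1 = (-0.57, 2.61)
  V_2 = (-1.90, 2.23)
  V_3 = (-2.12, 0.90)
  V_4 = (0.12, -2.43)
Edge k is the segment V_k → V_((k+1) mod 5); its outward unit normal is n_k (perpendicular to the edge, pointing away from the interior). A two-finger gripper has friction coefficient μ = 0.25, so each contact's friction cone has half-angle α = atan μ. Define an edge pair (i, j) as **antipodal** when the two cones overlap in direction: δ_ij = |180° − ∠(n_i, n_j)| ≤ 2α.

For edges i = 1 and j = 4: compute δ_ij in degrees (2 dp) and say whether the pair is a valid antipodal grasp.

α = atan 0.25 = 14.04°;  2α = 28.07°
edge 1: e_1 = (-1.33, -0.38);  n_1 = (-0.2747, +0.9615)
edge 4: e_4 = (+1.97, +0.66);  n_4 = (+0.3177, -0.9482)
∠(n_1, n_4) = 177.42°
δ = |180° − 177.42°| = 2.58°
2.58° ≤ 2α = 28.07°  →  valid

δ = 2.58°, valid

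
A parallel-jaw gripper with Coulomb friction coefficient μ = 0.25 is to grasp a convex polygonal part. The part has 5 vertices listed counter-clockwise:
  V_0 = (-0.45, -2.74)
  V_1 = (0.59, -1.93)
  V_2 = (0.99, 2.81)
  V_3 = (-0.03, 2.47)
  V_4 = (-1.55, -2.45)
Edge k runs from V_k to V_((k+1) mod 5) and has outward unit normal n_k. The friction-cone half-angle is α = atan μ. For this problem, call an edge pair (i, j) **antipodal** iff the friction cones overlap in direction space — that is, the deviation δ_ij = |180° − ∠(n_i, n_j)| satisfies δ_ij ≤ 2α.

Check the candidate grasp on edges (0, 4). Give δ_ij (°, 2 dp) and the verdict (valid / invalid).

δ = 127.32°, invalid

α = atan 0.25 = 14.04°;  2α = 28.07°
edge 0: e_0 = (+1.04, +0.81);  n_0 = (+0.6145, -0.7889)
edge 4: e_4 = (+1.10, -0.29);  n_4 = (-0.2549, -0.9670)
∠(n_0, n_4) = 52.68°
δ = |180° − 52.68°| = 127.32°
127.32° > 2α = 28.07°  →  invalid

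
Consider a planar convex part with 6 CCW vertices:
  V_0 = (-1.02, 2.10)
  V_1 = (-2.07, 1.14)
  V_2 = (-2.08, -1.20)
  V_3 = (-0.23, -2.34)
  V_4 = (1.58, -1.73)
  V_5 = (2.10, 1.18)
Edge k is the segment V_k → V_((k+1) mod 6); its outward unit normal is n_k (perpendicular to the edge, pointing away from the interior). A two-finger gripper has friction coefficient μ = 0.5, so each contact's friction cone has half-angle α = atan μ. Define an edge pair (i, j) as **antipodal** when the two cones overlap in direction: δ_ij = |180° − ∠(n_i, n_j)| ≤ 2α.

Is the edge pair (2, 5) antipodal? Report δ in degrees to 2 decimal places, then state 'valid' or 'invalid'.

δ = 15.21°, valid

α = atan 0.5 = 26.57°;  2α = 53.13°
edge 2: e_2 = (+1.85, -1.14);  n_2 = (-0.5246, -0.8513)
edge 5: e_5 = (-3.12, +0.92);  n_5 = (+0.2828, +0.9592)
∠(n_2, n_5) = 164.79°
δ = |180° − 164.79°| = 15.21°
15.21° ≤ 2α = 53.13°  →  valid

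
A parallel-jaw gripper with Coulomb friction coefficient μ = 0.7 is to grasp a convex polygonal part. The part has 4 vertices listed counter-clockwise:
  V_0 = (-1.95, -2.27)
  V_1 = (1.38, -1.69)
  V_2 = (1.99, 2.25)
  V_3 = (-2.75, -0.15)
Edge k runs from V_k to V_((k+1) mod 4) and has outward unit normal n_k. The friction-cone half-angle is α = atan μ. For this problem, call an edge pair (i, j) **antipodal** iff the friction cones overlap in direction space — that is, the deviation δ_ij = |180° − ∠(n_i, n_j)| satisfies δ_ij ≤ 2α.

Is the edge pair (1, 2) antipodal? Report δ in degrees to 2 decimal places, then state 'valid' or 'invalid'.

δ = 54.34°, valid

α = atan 0.7 = 34.99°;  2α = 69.98°
edge 1: e_1 = (+0.61, +3.94);  n_1 = (+0.9882, -0.1530)
edge 2: e_2 = (-4.74, -2.40);  n_2 = (-0.4517, +0.8922)
∠(n_1, n_2) = 125.66°
δ = |180° − 125.66°| = 54.34°
54.34° ≤ 2α = 69.98°  →  valid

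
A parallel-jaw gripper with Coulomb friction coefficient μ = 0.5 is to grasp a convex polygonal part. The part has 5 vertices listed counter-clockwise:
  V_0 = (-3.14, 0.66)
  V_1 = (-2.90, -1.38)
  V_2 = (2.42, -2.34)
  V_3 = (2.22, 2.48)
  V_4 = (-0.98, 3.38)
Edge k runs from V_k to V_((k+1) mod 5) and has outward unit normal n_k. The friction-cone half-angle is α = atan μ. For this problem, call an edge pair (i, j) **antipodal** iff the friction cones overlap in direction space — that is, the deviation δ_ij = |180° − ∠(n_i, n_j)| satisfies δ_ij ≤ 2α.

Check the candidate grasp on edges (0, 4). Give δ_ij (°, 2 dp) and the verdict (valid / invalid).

δ = 134.84°, invalid

α = atan 0.5 = 26.57°;  2α = 53.13°
edge 0: e_0 = (+0.24, -2.04);  n_0 = (-0.9932, -0.1168)
edge 4: e_4 = (-2.16, -2.72);  n_4 = (-0.7831, +0.6219)
∠(n_0, n_4) = 45.16°
δ = |180° − 45.16°| = 134.84°
134.84° > 2α = 53.13°  →  invalid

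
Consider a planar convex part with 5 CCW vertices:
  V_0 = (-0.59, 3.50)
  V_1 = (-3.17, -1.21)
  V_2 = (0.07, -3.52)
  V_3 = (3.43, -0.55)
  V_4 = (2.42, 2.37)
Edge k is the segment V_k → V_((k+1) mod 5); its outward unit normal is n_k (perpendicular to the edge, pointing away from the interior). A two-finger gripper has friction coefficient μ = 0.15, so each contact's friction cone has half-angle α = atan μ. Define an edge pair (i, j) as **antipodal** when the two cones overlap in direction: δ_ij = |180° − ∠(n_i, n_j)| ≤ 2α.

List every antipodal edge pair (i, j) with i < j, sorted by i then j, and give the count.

α = atan 0.15 = 8.53°;  2α = 17.06°
n_0 = (-0.8770, +0.4804)
n_1 = (-0.5805, -0.8142)
n_2 = (+0.6623, -0.7493)
n_3 = (+0.9451, +0.3269)
n_4 = (+0.3515, +0.9362)
  (0,1): δ = 96.77°  ·
  (0,2): δ = 19.81°  ·
  (0,3): δ = 47.79°  ·
  (0,4): δ = 98.14°  ·
  (1,2): δ = 103.04°  ·
  (1,3): δ = 35.43°  ·
  (1,4): δ = 14.91°  ✓
  (2,3): δ = 112.39°  ·
  (2,4): δ = 62.05°  ·
  (3,4): δ = 129.66°  ·
antipodal pairs: 1

count = 1; pairs: (1,4)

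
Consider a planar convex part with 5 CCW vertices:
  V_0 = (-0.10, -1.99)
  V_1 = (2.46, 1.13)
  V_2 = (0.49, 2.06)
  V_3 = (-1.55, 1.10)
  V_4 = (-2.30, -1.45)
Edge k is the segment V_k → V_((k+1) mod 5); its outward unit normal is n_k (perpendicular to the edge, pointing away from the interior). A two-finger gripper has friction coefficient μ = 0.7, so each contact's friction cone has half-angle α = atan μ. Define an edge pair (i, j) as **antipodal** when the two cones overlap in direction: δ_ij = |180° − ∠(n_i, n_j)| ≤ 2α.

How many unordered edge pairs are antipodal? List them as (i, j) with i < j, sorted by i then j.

count = 4; pairs: (0,2), (0,3), (1,4), (2,4)

α = atan 0.7 = 34.99°;  2α = 69.98°
n_0 = (+0.7731, -0.6343)
n_1 = (+0.4269, +0.9043)
n_2 = (-0.4258, +0.9048)
n_3 = (-0.9594, +0.2822)
n_4 = (-0.2384, -0.9712)
  (0,1): δ = 75.90°  ·
  (0,2): δ = 25.43°  ✓
  (0,3): δ = 22.98°  ✓
  (0,4): δ = 115.58°  ·
  (1,2): δ = 129.53°  ·
  (1,3): δ = 81.12°  ·
  (1,4): δ = 11.48°  ✓
  (2,3): δ = 131.59°  ·
  (2,4): δ = 38.99°  ✓
  (3,4): δ = 87.40°  ·
antipodal pairs: 4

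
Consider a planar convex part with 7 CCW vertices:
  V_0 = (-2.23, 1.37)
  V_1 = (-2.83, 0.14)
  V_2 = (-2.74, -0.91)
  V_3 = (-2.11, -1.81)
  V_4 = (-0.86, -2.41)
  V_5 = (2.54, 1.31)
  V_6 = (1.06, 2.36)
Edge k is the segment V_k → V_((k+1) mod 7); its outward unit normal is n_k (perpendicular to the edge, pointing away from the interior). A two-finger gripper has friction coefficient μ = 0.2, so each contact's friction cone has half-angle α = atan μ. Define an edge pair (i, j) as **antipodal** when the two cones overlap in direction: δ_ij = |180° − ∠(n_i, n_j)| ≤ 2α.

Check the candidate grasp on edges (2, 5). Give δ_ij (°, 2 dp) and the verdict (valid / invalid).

α = atan 0.2 = 11.31°;  2α = 22.62°
edge 2: e_2 = (+0.63, -0.90);  n_2 = (-0.8192, -0.5735)
edge 5: e_5 = (-1.48, +1.05);  n_5 = (+0.5786, +0.8156)
∠(n_2, n_5) = 160.35°
δ = |180° − 160.35°| = 19.65°
19.65° ≤ 2α = 22.62°  →  valid

δ = 19.65°, valid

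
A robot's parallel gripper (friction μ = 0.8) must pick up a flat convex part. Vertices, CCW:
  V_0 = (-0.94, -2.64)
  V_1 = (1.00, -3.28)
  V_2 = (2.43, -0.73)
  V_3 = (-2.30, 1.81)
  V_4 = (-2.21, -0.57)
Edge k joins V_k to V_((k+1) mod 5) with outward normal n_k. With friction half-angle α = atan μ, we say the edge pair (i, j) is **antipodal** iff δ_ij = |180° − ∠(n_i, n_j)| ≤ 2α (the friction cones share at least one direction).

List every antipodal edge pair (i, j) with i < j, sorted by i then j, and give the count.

count = 5; pairs: (0,2), (1,3), (1,4), (2,3), (2,4)

α = atan 0.8 = 38.66°;  2α = 77.32°
n_0 = (-0.3133, -0.9497)
n_1 = (+0.8722, -0.4891)
n_2 = (+0.4731, +0.8810)
n_3 = (-0.9993, -0.0378)
n_4 = (-0.8524, -0.5229)
  (0,1): δ = 101.03°  ·
  (0,2): δ = 9.98°  ✓
  (0,3): δ = 110.42°  ·
  (0,4): δ = 139.79°  ·
  (1,2): δ = 88.95°  ·
  (1,3): δ = 31.45°  ✓
  (1,4): δ = 60.81°  ✓
  (2,3): δ = 59.60°  ✓
  (2,4): δ = 30.23°  ✓
  (3,4): δ = 150.64°  ·
antipodal pairs: 5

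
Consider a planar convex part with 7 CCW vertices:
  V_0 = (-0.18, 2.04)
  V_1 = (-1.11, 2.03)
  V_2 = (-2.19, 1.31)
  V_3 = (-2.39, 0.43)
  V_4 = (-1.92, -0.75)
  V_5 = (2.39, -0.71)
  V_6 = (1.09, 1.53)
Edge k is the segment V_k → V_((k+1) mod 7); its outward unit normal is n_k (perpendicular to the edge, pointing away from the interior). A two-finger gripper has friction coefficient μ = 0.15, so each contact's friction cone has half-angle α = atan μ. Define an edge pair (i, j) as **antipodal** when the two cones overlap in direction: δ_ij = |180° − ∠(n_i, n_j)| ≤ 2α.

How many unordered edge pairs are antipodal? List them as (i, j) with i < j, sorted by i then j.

α = atan 0.15 = 8.53°;  2α = 17.06°
n_0 = (-0.0108, +0.9999)
n_1 = (-0.5547, +0.8321)
n_2 = (-0.9751, +0.2216)
n_3 = (-0.9290, -0.3700)
n_4 = (+0.0093, -1.0000)
n_5 = (+0.8649, +0.5019)
n_6 = (+0.3727, +0.9280)
  (0,1): δ = 146.93°  ·
  (0,2): δ = 103.42°  ·
  (0,3): δ = 68.90°  ·
  (0,4): δ = 0.08°  ✓
  (0,5): δ = 119.51°  ·
  (0,6): δ = 157.50°  ·
  (1,2): δ = 136.49°  ·
  (1,3): δ = 101.97°  ·
  (1,4): δ = 33.16°  ·
  (1,5): δ = 86.44°  ·
  (1,6): δ = 124.43°  ·
  (2,3): δ = 145.48°  ·
  (2,4): δ = 76.66°  ·
  (2,5): δ = 42.93°  ·
  (2,6): δ = 80.93°  ·
  (3,4): δ = 111.19°  ·
  (3,5): δ = 8.41°  ✓
  (3,6): δ = 46.40°  ·
  (4,5): δ = 60.40°  ·
  (4,6): δ = 22.41°  ·
  (5,6): δ = 142.01°  ·
antipodal pairs: 2

count = 2; pairs: (0,4), (3,5)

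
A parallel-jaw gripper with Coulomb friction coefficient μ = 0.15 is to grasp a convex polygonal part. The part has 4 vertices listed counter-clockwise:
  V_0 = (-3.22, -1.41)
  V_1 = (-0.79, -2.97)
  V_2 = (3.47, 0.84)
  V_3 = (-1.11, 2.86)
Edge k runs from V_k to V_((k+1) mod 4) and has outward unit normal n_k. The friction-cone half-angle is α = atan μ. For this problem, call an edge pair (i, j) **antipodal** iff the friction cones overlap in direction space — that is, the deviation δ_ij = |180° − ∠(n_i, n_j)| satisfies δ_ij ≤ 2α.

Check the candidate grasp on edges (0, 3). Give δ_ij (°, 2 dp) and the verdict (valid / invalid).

δ = 96.40°, invalid

α = atan 0.15 = 8.53°;  2α = 17.06°
edge 0: e_0 = (+2.43, -1.56);  n_0 = (-0.5402, -0.8415)
edge 3: e_3 = (-2.11, -4.27);  n_3 = (-0.8965, +0.4430)
∠(n_0, n_3) = 83.60°
δ = |180° − 83.60°| = 96.40°
96.40° > 2α = 17.06°  →  invalid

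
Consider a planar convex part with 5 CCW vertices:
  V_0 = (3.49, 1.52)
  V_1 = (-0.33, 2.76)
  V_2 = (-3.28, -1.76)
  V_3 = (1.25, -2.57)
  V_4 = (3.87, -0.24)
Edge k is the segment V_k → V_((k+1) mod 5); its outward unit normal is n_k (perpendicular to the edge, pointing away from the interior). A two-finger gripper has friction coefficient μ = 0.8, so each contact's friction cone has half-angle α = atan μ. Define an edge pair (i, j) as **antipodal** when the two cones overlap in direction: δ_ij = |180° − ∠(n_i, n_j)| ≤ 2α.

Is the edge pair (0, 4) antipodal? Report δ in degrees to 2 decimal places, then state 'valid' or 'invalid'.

δ = 120.17°, invalid

α = atan 0.8 = 38.66°;  2α = 77.32°
edge 0: e_0 = (-3.82, +1.24);  n_0 = (+0.3087, +0.9511)
edge 4: e_4 = (-0.38, +1.76);  n_4 = (+0.9775, +0.2110)
∠(n_0, n_4) = 59.83°
δ = |180° − 59.83°| = 120.17°
120.17° > 2α = 77.32°  →  invalid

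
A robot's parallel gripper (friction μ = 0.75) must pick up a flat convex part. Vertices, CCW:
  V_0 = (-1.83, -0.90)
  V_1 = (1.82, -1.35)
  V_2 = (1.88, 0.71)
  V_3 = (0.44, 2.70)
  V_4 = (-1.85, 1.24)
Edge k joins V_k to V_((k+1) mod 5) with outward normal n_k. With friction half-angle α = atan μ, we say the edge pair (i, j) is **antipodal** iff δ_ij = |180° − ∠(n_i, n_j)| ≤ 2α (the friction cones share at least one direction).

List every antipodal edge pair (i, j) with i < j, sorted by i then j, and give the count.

α = atan 0.75 = 36.87°;  2α = 73.74°
n_0 = (-0.1224, -0.9925)
n_1 = (+0.9996, -0.0291)
n_2 = (+0.8101, +0.5862)
n_3 = (-0.5376, +0.8432)
n_4 = (-1.0000, -0.0093)
  (0,1): δ = 84.64°  ·
  (0,2): δ = 47.08°  ✓
  (0,3): δ = 39.55°  ✓
  (0,4): δ = 97.56°  ·
  (1,2): δ = 142.44°  ·
  (1,3): δ = 55.81°  ✓
  (1,4): δ = 2.20°  ✓
  (2,3): δ = 93.37°  ·
  (2,4): δ = 35.35°  ✓
  (3,4): δ = 121.98°  ·
antipodal pairs: 5

count = 5; pairs: (0,2), (0,3), (1,3), (1,4), (2,4)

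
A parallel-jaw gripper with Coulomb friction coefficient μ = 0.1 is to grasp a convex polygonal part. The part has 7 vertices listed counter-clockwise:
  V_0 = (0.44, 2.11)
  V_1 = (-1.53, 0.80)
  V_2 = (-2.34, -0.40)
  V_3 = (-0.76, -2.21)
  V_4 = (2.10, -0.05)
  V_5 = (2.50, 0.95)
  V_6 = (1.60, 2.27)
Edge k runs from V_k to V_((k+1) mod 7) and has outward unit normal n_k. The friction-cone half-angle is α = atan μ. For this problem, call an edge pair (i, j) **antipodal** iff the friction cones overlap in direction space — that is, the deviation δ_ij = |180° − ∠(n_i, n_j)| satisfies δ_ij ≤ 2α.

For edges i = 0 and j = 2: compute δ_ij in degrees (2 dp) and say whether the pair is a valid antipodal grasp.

δ = 82.50°, invalid

α = atan 0.1 = 5.71°;  2α = 11.42°
edge 0: e_0 = (-1.97, -1.31);  n_0 = (-0.5537, +0.8327)
edge 2: e_2 = (+1.58, -1.81);  n_2 = (-0.7533, -0.6576)
∠(n_0, n_2) = 97.50°
δ = |180° − 97.50°| = 82.50°
82.50° > 2α = 11.42°  →  invalid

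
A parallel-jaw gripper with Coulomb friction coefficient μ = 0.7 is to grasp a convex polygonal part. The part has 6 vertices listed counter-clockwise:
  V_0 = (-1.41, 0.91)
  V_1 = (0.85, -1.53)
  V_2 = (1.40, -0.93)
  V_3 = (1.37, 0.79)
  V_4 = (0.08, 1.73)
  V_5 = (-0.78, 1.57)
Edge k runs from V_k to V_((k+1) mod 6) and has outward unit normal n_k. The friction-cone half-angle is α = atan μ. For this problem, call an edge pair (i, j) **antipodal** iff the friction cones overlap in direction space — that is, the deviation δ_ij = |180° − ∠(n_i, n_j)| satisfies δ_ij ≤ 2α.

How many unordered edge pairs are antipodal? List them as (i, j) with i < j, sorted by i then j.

α = atan 0.7 = 34.99°;  2α = 69.98°
n_0 = (-0.7336, -0.6795)
n_1 = (+0.7372, -0.6757)
n_2 = (+0.9998, +0.0174)
n_3 = (+0.5889, +0.8082)
n_4 = (-0.1829, +0.9831)
n_5 = (-0.7234, +0.6905)
  (0,1): δ = 85.32°  ·
  (0,2): δ = 41.81°  ✓
  (0,3): δ = 11.11°  ✓
  (0,4): δ = 57.73°  ✓
  (0,5): δ = 93.53°  ·
  (1,2): δ = 136.49°  ·
  (1,3): δ = 83.57°  ·
  (1,4): δ = 36.95°  ✓
  (1,5): δ = 1.16°  ✓
  (2,3): δ = 127.08°  ·
  (2,4): δ = 80.46°  ·
  (2,5): δ = 44.67°  ✓
  (3,4): δ = 133.38°  ·
  (3,5): δ = 97.59°  ·
  (4,5): δ = 144.21°  ·
antipodal pairs: 6

count = 6; pairs: (0,2), (0,3), (0,4), (1,4), (1,5), (2,5)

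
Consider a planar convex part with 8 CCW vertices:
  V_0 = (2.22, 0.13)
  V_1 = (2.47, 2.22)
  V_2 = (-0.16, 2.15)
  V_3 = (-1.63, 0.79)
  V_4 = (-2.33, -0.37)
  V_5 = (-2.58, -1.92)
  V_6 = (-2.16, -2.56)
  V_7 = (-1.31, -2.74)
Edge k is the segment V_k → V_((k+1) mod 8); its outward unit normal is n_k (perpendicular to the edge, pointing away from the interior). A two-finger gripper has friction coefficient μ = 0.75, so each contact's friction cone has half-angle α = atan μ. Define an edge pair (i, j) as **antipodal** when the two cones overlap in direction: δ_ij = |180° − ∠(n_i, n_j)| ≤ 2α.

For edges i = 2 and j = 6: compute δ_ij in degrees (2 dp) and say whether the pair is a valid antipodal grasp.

δ = 54.73°, valid

α = atan 0.75 = 36.87°;  2α = 73.74°
edge 2: e_2 = (-1.47, -1.36);  n_2 = (-0.6791, +0.7340)
edge 6: e_6 = (+0.85, -0.18);  n_6 = (-0.2072, -0.9783)
∠(n_2, n_6) = 125.27°
δ = |180° − 125.27°| = 54.73°
54.73° ≤ 2α = 73.74°  →  valid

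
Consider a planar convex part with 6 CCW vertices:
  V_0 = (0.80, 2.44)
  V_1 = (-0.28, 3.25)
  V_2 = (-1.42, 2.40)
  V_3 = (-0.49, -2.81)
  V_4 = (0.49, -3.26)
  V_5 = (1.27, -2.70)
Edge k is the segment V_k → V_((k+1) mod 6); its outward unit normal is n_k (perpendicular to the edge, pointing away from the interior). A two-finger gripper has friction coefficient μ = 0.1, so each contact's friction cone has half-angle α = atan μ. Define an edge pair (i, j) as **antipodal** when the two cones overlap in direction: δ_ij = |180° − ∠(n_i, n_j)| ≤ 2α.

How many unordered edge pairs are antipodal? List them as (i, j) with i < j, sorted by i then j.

α = atan 0.1 = 5.71°;  2α = 11.42°
n_0 = (+0.6000, +0.8000)
n_1 = (-0.5977, +0.8017)
n_2 = (-0.9844, -0.1757)
n_3 = (-0.4173, -0.9088)
n_4 = (+0.5832, -0.8123)
n_5 = (+0.9958, +0.0911)
  (0,1): δ = 106.42°  ·
  (0,2): δ = 43.01°  ·
  (0,3): δ = 12.21°  ·
  (0,4): δ = 72.55°  ·
  (0,5): δ = 132.09°  ·
  (1,2): δ = 116.59°  ·
  (1,3): δ = 61.37°  ·
  (1,4): δ = 1.03°  ✓
  (1,5): δ = 58.52°  ·
  (2,3): δ = 124.78°  ·
  (2,4): δ = 64.44°  ·
  (2,5): δ = 4.90°  ✓
  (3,4): δ = 119.66°  ·
  (3,5): δ = 60.11°  ·
  (4,5): δ = 120.45°  ·
antipodal pairs: 2

count = 2; pairs: (1,4), (2,5)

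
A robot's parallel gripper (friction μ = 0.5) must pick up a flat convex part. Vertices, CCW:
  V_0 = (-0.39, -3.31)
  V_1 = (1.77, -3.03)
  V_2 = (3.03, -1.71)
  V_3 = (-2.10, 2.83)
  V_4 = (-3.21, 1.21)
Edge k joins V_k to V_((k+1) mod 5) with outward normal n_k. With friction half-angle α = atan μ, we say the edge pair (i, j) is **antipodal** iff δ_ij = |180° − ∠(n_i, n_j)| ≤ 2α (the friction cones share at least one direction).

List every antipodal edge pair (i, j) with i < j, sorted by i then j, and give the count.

count = 4; pairs: (0,2), (0,3), (1,3), (2,4)

α = atan 0.5 = 26.57°;  2α = 53.13°
n_0 = (+0.1286, -0.9917)
n_1 = (+0.7234, -0.6905)
n_2 = (+0.6627, +0.7489)
n_3 = (-0.8249, +0.5652)
n_4 = (-0.8484, -0.5293)
  (0,1): δ = 141.05°  ·
  (0,2): δ = 48.89°  ✓
  (0,3): δ = 48.20°  ✓
  (0,4): δ = 114.57°  ·
  (1,2): δ = 87.84°  ·
  (1,3): δ = 9.25°  ✓
  (1,4): δ = 75.63°  ·
  (2,3): δ = 82.91°  ·
  (2,4): δ = 16.53°  ✓
  (3,4): δ = 113.62°  ·
antipodal pairs: 4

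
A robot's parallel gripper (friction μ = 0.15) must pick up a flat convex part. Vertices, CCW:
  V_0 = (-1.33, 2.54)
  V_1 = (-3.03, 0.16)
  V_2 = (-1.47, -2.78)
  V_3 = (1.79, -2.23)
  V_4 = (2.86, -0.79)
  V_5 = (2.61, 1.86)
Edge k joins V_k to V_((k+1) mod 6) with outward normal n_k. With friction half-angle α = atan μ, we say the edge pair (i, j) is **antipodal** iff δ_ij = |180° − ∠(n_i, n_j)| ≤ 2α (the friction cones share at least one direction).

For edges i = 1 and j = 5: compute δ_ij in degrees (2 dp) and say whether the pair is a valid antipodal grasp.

δ = 52.26°, invalid

α = atan 0.15 = 8.53°;  2α = 17.06°
edge 1: e_1 = (+1.56, -2.94);  n_1 = (-0.8833, -0.4687)
edge 5: e_5 = (-3.94, +0.68);  n_5 = (+0.1701, +0.9854)
∠(n_1, n_5) = 127.74°
δ = |180° − 127.74°| = 52.26°
52.26° > 2α = 17.06°  →  invalid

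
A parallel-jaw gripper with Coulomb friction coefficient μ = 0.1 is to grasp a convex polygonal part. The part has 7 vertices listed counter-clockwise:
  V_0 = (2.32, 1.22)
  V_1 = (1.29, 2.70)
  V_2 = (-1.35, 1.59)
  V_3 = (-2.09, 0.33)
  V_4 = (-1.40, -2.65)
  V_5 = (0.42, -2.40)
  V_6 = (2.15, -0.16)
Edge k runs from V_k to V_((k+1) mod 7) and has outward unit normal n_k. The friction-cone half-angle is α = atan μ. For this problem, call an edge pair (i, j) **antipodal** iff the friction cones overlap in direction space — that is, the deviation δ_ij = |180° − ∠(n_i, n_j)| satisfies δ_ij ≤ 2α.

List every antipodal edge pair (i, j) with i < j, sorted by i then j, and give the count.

α = atan 0.1 = 5.71°;  2α = 11.42°
n_0 = (+0.8208, +0.5712)
n_1 = (-0.3876, +0.9218)
n_2 = (-0.8623, +0.5064)
n_3 = (-0.9742, -0.2256)
n_4 = (+0.1361, -0.9907)
n_5 = (+0.7914, -0.6112)
n_6 = (+0.9925, -0.1223)
  (0,1): δ = 102.03°  ·
  (0,2): δ = 65.26°  ·
  (0,3): δ = 21.80°  ·
  (0,4): δ = 62.99°  ·
  (0,5): δ = 107.48°  ·
  (0,6): δ = 138.14°  ·
  (1,2): δ = 143.23°  ·
  (1,3): δ = 99.77°  ·
  (1,4): δ = 14.98°  ·
  (1,5): δ = 29.52°  ·
  (1,6): δ = 60.17°  ·
  (2,3): δ = 136.54°  ·
  (2,4): δ = 51.75°  ·
  (2,5): δ = 7.25°  ✓
  (2,6): δ = 23.40°  ·
  (3,4): δ = 95.22°  ·
  (3,5): δ = 50.72°  ·
  (3,6): δ = 20.06°  ·
  (4,5): δ = 135.50°  ·
  (4,6): δ = 104.84°  ·
  (5,6): δ = 149.34°  ·
antipodal pairs: 1

count = 1; pairs: (2,5)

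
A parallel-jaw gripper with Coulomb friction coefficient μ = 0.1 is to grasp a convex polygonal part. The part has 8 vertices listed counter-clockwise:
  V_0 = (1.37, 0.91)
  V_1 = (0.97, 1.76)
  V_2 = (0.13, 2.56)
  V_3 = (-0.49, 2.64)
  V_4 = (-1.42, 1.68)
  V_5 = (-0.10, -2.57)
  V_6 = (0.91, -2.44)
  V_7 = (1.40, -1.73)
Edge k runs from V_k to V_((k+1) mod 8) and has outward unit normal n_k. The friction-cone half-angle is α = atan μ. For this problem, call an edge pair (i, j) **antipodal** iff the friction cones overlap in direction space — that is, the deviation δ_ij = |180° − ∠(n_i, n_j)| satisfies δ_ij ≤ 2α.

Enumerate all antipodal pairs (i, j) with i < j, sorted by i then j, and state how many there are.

count = 2; pairs: (0,4), (3,6)

α = atan 0.1 = 5.71°;  2α = 11.42°
n_0 = (+0.9048, +0.4258)
n_1 = (+0.6897, +0.7241)
n_2 = (+0.1280, +0.9918)
n_3 = (-0.7182, +0.6958)
n_4 = (-0.9550, -0.2966)
n_5 = (+0.1277, -0.9918)
n_6 = (+0.8230, -0.5680)
n_7 = (+0.9999, +0.0114)
  (0,1): δ = 158.80°  ·
  (0,2): δ = 122.55°  ·
  (0,3): δ = 69.29°  ·
  (0,4): δ = 7.95°  ✓
  (0,5): δ = 72.13°  ·
  (0,6): δ = 120.19°  ·
  (0,7): δ = 155.45°  ·
  (1,2): δ = 143.75°  ·
  (1,3): δ = 90.49°  ·
  (1,4): δ = 29.14°  ·
  (1,5): δ = 50.94°  ·
  (1,6): δ = 98.99°  ·
  (1,7): δ = 134.25°  ·
  (2,3): δ = 126.74°  ·
  (2,4): δ = 65.39°  ·
  (2,5): δ = 14.69°  ·
  (2,6): δ = 62.74°  ·
  (2,7): δ = 98.00°  ·
  (3,4): δ = 118.66°  ·
  (3,5): δ = 38.58°  ·
  (3,6): δ = 9.48°  ✓
  (3,7): δ = 44.74°  ·
  (4,5): δ = 99.92°  ·
  (4,6): δ = 51.87°  ·
  (4,7): δ = 16.60°  ·
  (5,6): δ = 131.95°  ·
  (5,7): δ = 96.68°  ·
  (6,7): δ = 144.74°  ·
antipodal pairs: 2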